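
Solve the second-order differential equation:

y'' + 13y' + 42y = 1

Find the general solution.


Characteristic roots of r² + 13r + 42 = 0 are -6, -7.
y_h = C₁e^(-6x) + C₂e^(-7x).
Constant forcing; try y_p = A. Then 42A = 1 ⇒ A = 1/42.
General solution: y = C₁e^(-6x) + C₂e^(-7x) + 1/42.


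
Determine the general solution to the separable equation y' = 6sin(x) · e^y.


Separate: e^(-y) dy = 6sin(x) dx.
Integrate: -e^(-y) = -6cos(x) + C₀.
Rearrange: e^(-y) = 6cos(x) + C.


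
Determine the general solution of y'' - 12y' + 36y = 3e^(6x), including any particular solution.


Characteristic polynomial (r - 6)² = 0; repeated root r = 6.
y_h = (C₁ + C₂x)e^(6x). Forcing matches the repeated root (resonance), so try y_p = Ax² e^(6x).
Substitute and solve for A: 2A = 3, so A = 3/2.
General solution: y = (C₁ + C₂x + (3/2)x²)e^(6x).


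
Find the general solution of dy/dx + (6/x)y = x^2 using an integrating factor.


P(x) = 6/x ⇒ μ = x^6.
(x^6 y)' = x^8 ⇒ x^6 y = x^9/(9) + C.
Solve for y: y = (1/9)x^3 + C/x^6.


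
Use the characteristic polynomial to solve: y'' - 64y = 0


Characteristic equation: r² - 64 = 0.
Factor: (r - 8)(r + 8) = 0 ⇒ r = 8, -8 (distinct real).
General solution: y = C₁e^(8x) + C₂e^(-8x).


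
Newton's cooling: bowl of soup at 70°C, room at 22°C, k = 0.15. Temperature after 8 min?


Newton's law: dT/dt = -k(T - T_a) has solution T(t) = T_a + (T₀ - T_a)e^(-kt).
Plug in T_a = 22, T₀ = 70, k = 0.15, t = 8: T(8) = 22 + (48)e^(-1.20) ≈ 36.5°C.


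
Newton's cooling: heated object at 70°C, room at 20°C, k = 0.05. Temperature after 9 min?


Newton's law: dT/dt = -k(T - T_a) has solution T(t) = T_a + (T₀ - T_a)e^(-kt).
Plug in T_a = 20, T₀ = 70, k = 0.05, t = 9: T(9) = 20 + (50)e^(-0.45) ≈ 51.9°C.


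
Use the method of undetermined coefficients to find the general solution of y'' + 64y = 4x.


Homogeneous: r² + 64 = 0 ⇒ r = ±8i, y_h = C₁cos(8x) + C₂sin(8x).
Polynomial forcing; try y_p = Ax + B. Then y_p'' + 64 y_p = 64(Ax + B) = 4x, so B = 0 and A = 1/16.
General solution: y = C₁cos(8x) + C₂sin(8x) + (1/16)x.


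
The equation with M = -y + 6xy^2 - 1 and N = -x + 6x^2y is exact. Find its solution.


Check exactness: ∂M/∂y = -1 + 12xy and ∂N/∂x = -1 + 12xy; equal, so the equation is exact.
Integrate M with respect to x (treating y as constant): ∫M dx = -xy + 3x^2y^2 - x + h(y).
Differentiate w.r.t. y and set equal to N: all terms match, so h'(y) = 0 and h is a constant absorbed into C.
General solution: -xy + 3x^2y^2 - x = C.


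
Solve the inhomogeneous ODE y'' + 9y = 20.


Homogeneous part: r² + 9 = 0 ⇒ r = ±3i, so y_h = C₁cos(3x) + C₂sin(3x).
Try constant y_p = A; plug in: 9A = 20 ⇒ A = 20/9.
General solution: y = C₁cos(3x) + C₂sin(3x) + 20/9.


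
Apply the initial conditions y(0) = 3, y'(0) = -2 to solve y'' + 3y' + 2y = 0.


Characteristic roots of r² + 3r + 2 = 0 are -2, -1.
General solution y = c₁ e^(-2x) + c₂ e^(-x).
Apply y(0) = 3: c₁ + c₂ = 3. Apply y'(0) = -2: -2 c₁ - 1 c₂ = -2.
Solve: c₁ = -1, c₂ = 4.
Particular solution: y = -e^(-2x) + 4e^(-x).


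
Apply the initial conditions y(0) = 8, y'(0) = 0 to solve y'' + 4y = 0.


Characteristic roots of r² + 4 = 0 are ±2i, so y = C₁cos(2x) + C₂sin(2x).
Apply y(0) = 8: C₁ = 8. Differentiate and apply y'(0) = 0: 2·C₂ = 0, so C₂ = 0.
Particular solution: y = 8cos(2x).


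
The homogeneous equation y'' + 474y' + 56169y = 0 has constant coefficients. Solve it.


Characteristic equation: r² + 474r + 56169 = 0, i.e. (r + 237)² = 0.
Repeated root r = -237; include an x factor for the second linearly independent solution.
General solution: y = (C₁ + C₂x)e^(-237x).


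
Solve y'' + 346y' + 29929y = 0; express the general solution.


Characteristic equation: r² + 346r + 29929 = 0, i.e. (r + 173)² = 0.
Repeated root r = -173; include an x factor for the second linearly independent solution.
General solution: y = (C₁ + C₂x)e^(-173x).


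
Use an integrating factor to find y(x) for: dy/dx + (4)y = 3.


P(x) = 4, Q(x) = 3; integrating factor μ = e^(4x).
(μ y)' = 3e^(4x) ⇒ μ y = (3/4)e^(4x) + C.
Divide by μ: y = 3/4 + Ce^(-4x).


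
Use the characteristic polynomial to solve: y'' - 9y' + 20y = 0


Characteristic equation: r² - 9r + 20 = 0.
Factor: (r - 4)(r - 5) = 0 ⇒ r = 4, 5 (distinct real).
General solution: y = C₁e^(4x) + C₂e^(5x).


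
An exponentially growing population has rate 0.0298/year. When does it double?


Exponential growth: P(t) = P₀ e^(0.0298t). Set P(t)/P₀ = 2: e^(0.0298t) = 2.
Solve: t = ln(2)/0.0298 ≈ 23.26 years.


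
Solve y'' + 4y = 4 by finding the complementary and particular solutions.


Homogeneous part: r² + 4 = 0 ⇒ r = ±2i, so y_h = C₁cos(2x) + C₂sin(2x).
Try constant y_p = A; plug in: 4A = 4 ⇒ A = 1.
General solution: y = C₁cos(2x) + C₂sin(2x) + 1.


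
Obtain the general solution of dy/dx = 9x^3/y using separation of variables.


Separate variables: y dy = 9x^3 dx.
Integrate both sides: y²/2 = (9/4)x^4 + C₀.
Multiply by 2: y² = (9/2)x^4 + C.


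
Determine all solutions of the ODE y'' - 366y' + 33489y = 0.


Characteristic equation: r² - 366r + 33489 = 0, i.e. (r - 183)² = 0.
Repeated root r = 183; include an x factor for the second linearly independent solution.
General solution: y = (C₁ + C₂x)e^(183x).


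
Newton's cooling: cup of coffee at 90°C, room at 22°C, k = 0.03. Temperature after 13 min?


Newton's law: dT/dt = -k(T - T_a) has solution T(t) = T_a + (T₀ - T_a)e^(-kt).
Plug in T_a = 22, T₀ = 90, k = 0.03, t = 13: T(13) = 22 + (68)e^(-0.39) ≈ 68.0°C.


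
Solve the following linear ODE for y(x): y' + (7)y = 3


P(x) = 7, Q(x) = 3; integrating factor μ = e^(7x).
(μ y)' = 3e^(7x) ⇒ μ y = (3/7)e^(7x) + C.
Divide by μ: y = 3/7 + Ce^(-7x).


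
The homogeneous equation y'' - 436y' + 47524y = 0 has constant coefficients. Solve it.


Characteristic equation: r² - 436r + 47524 = 0, i.e. (r - 218)² = 0.
Repeated root r = 218; include an x factor for the second linearly independent solution.
General solution: y = (C₁ + C₂x)e^(218x).


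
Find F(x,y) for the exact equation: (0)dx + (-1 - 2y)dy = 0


Check exactness: ∂M/∂y = 0 and ∂N/∂x = 0; equal, so the equation is exact.
Integrate M with respect to x (treating y as constant): ∫M dx = 0 + h(y).
Differentiate w.r.t. y and set equal to N: the x-dependent terms already match, leaving h'(y) = -1 - 2y. Integrate: h(y) = -y - y^2.
So F(x,y) = -y - y^2.
General solution: -y - y^2 = C.


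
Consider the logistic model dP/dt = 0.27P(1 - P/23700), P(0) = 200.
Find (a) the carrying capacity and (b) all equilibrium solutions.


Logistic ODE dP/dt = 0.27P(1 - P/23700) has equilibria where dP/dt = 0, i.e. P = 0 or P = 23700.
The coefficient (1 - P/K) = 0 when P = K, identifying K = 23700 as the carrying capacity.
(a) K = 23700; (b) equilibria P = 0 and P = 23700.


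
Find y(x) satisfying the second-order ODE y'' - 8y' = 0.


Characteristic equation: r² - 8r = 0.
Factor: (r - 0)(r - 8) = 0 ⇒ r = 0, 8 (distinct real).
General solution: y = C₁ + C₂e^(8x).


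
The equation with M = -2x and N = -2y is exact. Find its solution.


Check exactness: ∂M/∂y = 0 and ∂N/∂x = 0; equal, so the equation is exact.
Integrate M with respect to x (treating y as constant): ∫M dx = -x^2 + h(y).
Differentiate w.r.t. y and set equal to N: the x-dependent terms already match, leaving h'(y) = -2y. Integrate: h(y) = -y^2.
So F(x,y) = -x^2 - y^2.
General solution: -x^2 - y^2 = C.


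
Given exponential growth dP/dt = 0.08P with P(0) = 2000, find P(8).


The ODE dP/dt = 0.08P has solution P(t) = P(0)e^(0.08t).
Substitute P(0) = 2000 and t = 8: P(8) = 2000 e^(0.64) ≈ 3793.


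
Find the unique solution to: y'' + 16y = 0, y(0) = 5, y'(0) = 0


Characteristic roots of r² + 16 = 0 are ±4i, so y = C₁cos(4x) + C₂sin(4x).
Apply y(0) = 5: C₁ = 5. Differentiate and apply y'(0) = 0: 4·C₂ = 0, so C₂ = 0.
Particular solution: y = 5cos(4x).


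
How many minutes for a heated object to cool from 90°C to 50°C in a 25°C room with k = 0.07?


From T(t) = T_a + (T₀ - T_a)e^(-kt), set T(t) = 50:
(50 - 25) / (90 - 25) = e^(-0.07t), so t = -ln(0.385)/0.07 ≈ 13.7 minutes.


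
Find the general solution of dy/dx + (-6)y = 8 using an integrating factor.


P(x) = -6 ⇒ μ = e^(-6x).
(μ y)' = 8e^(-6x) ⇒ μ y = -(4/3)e^(-6x) + C.
Divide by μ: y = -4/3 + Ce^(6x).


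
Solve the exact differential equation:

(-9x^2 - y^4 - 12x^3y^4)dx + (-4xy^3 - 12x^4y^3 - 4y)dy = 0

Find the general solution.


Check exactness: ∂M/∂y = -4y^3 - 48x^3y^3 and ∂N/∂x = -4y^3 - 48x^3y^3; equal, so the equation is exact.
Integrate M with respect to x (treating y as constant): ∫M dx = -3x^3 - xy^4 - 3x^4y^4 + h(y).
Differentiate w.r.t. y and set equal to N: the x-dependent terms already match, leaving h'(y) = -4y. Integrate: h(y) = -2y^2.
So F(x,y) = -3x^3 - xy^4 - 3x^4y^4 - 2y^2.
General solution: -3x^3 - xy^4 - 3x^4y^4 - 2y^2 = C.


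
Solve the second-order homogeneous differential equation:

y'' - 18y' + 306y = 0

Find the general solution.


Characteristic equation: r² - 18r + 306 = 0.
Discriminant is negative; roots r = 9 ± 15i (complex conjugate pair).
General solution uses e^(α x)(C₁ cos(β x) + C₂ sin(β x)): y = e^(9x)(C₁cos(15x) + C₂sin(15x)).


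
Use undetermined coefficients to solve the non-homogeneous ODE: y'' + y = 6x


Homogeneous: r² + 1 = 0 ⇒ r = ±1i, y_h = C₁cos(x) + C₂sin(x).
Polynomial forcing; try y_p = Ax + B. Then y_p'' + 1 y_p = 1(Ax + B) = 6x, so B = 0 and A = 6.
General solution: y = C₁cos(x) + C₂sin(x) + 6x.


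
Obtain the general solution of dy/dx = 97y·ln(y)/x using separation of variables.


Separate: dy/[y ln(y)] = 97 dx/x.
Substitute u = ln(y): du/u = 97 dx/x.
Integrate: ln|ln(y)| = 97ln|x| + C₀, hence ln(y) = C·x^97.


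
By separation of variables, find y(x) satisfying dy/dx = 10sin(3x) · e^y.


Separate: e^(-y) dy = 10sin(3x) dx.
Integrate: -e^(-y) = -(10/3)cos(3x) + C₀.
Rearrange: e^(-y) = (10/3)cos(3x) + C.


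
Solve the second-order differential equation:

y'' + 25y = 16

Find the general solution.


Homogeneous part: r² + 25 = 0 ⇒ r = ±5i, so y_h = C₁cos(5x) + C₂sin(5x).
Try constant y_p = A; plug in: 25A = 16 ⇒ A = 16/25.
General solution: y = C₁cos(5x) + C₂sin(5x) + 16/25.


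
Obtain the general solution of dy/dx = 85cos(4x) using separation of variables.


g(y) = 1, so integrate directly: y = ∫ 85cos(4x) dx = (85/4)sin(4x) + C.


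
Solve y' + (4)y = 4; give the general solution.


P(x) = 4, Q(x) = 4; integrating factor μ = e^(4x).
(μ y)' = 4e^(4x) ⇒ μ y = e^(4x) + C.
Divide by μ: y = 1 + Ce^(-4x).


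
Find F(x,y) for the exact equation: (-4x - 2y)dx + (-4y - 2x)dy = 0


Check exactness: ∂M/∂y = -2 and ∂N/∂x = -2; equal, so the equation is exact.
Integrate M with respect to x (treating y as constant): ∫M dx = -2x^2 - 2xy + h(y).
Differentiate w.r.t. y and set equal to N: the x-dependent terms already match, leaving h'(y) = -4y. Integrate: h(y) = -2y^2.
So F(x,y) = -2y^2 - 2x^2 - 2xy.
General solution: -2y^2 - 2x^2 - 2xy = C.


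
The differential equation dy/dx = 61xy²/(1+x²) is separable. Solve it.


Separate: dy/y² = 61x/(1+x²) dx.
Integrate LHS: ∫ dy/y² = -1/y.
Integrate RHS via u = 1+x²: (61/2)ln(1+x²) + C.
Result: -1/y = (61/2)ln(1+x²) + C.


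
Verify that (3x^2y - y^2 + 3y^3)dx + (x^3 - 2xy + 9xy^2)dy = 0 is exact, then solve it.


Check exactness: ∂M/∂y = 3x^2 - 2y + 9y^2 and ∂N/∂x = 3x^2 - 2y + 9y^2; equal, so the equation is exact.
Integrate M with respect to x (treating y as constant): ∫M dx = x^3y - xy^2 + 3xy^3 + h(y).
Differentiate w.r.t. y and set equal to N: all terms match, so h'(y) = 0 and h is a constant absorbed into C.
General solution: x^3y - xy^2 + 3xy^3 = C.


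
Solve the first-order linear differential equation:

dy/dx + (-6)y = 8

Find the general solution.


P(x) = -6 ⇒ μ = e^(-6x).
(μ y)' = 8e^(-6x) ⇒ μ y = -(4/3)e^(-6x) + C.
Divide by μ: y = -4/3 + Ce^(6x).


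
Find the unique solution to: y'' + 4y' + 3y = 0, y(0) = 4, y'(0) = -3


Characteristic roots of r² + 4r + 3 = 0 are -1, -3.
General solution y = c₁ e^(-x) + c₂ e^(-3x).
Apply y(0) = 4: c₁ + c₂ = 4. Apply y'(0) = -3: -1 c₁ - 3 c₂ = -3.
Solve: c₁ = 9/2, c₂ = -1/2.
Particular solution: y = (9/2)e^(-x) - (1/2)e^(-3x).


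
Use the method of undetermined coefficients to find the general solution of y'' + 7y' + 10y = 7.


Characteristic roots of r² + 7r + 10 = 0 are -2, -5.
y_h = C₁e^(-2x) + C₂e^(-5x).
Constant forcing; try y_p = A. Then 10A = 7 ⇒ A = 7/10.
General solution: y = C₁e^(-2x) + C₂e^(-5x) + 7/10.


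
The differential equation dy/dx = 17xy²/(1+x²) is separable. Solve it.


Separate: dy/y² = 17x/(1+x²) dx.
Integrate LHS: ∫ dy/y² = -1/y.
Integrate RHS via u = 1+x²: (17/2)ln(1+x²) + C.
Result: -1/y = (17/2)ln(1+x²) + C.


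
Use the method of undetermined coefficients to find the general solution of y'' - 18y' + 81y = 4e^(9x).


Characteristic polynomial (r - 9)² = 0; repeated root r = 9.
y_h = (C₁ + C₂x)e^(9x). Forcing matches the repeated root (resonance), so try y_p = Ax² e^(9x).
Substitute and solve for A: 2A = 4, so A = 2.
General solution: y = (C₁ + C₂x + 2x²)e^(9x).


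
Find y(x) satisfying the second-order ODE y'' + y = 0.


Characteristic equation: r² + 1 = 0.
Discriminant is negative; roots r = 0 ± 1i (complex conjugate pair).
General solution uses e^(α x)(C₁ cos(β x) + C₂ sin(β x)): y = C₁cos(x) + C₂sin(x).


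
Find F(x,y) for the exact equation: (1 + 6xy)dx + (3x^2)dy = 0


Check exactness: ∂M/∂y = 6x and ∂N/∂x = 6x; equal, so the equation is exact.
Integrate M with respect to x (treating y as constant): ∫M dx = x + 3x^2y + h(y).
Differentiate w.r.t. y and set equal to N: all terms match, so h'(y) = 0 and h is a constant absorbed into C.
General solution: x + 3x^2y = C.


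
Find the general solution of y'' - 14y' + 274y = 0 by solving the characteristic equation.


Characteristic equation: r² - 14r + 274 = 0.
Discriminant is negative; roots r = 7 ± 15i (complex conjugate pair).
General solution uses e^(α x)(C₁ cos(β x) + C₂ sin(β x)): y = e^(7x)(C₁cos(15x) + C₂sin(15x)).


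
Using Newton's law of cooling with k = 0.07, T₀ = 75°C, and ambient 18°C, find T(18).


Newton's law: dT/dt = -k(T - T_a) has solution T(t) = T_a + (T₀ - T_a)e^(-kt).
Plug in T_a = 18, T₀ = 75, k = 0.07, t = 18: T(18) = 18 + (57)e^(-1.26) ≈ 34.2°C.


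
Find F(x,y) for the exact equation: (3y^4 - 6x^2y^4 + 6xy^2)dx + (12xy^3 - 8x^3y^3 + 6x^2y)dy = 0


Check exactness: ∂M/∂y = 12y^3 - 24x^2y^3 + 12xy and ∂N/∂x = 12y^3 - 24x^2y^3 + 12xy; equal, so the equation is exact.
Integrate M with respect to x (treating y as constant): ∫M dx = 3xy^4 - 2x^3y^4 + 3x^2y^2 + h(y).
Differentiate w.r.t. y and set equal to N: all terms match, so h'(y) = 0 and h is a constant absorbed into C.
General solution: 3xy^4 - 2x^3y^4 + 3x^2y^2 = C.


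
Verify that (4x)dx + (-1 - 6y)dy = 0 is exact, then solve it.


Check exactness: ∂M/∂y = 0 and ∂N/∂x = 0; equal, so the equation is exact.
Integrate M with respect to x (treating y as constant): ∫M dx = 2x^2 + h(y).
Differentiate w.r.t. y and set equal to N: the x-dependent terms already match, leaving h'(y) = -1 - 6y. Integrate: h(y) = -y - 3y^2.
So F(x,y) = -y + 2x^2 - 3y^2.
General solution: -y + 2x^2 - 3y^2 = C.


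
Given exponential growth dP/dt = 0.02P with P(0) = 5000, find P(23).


The ODE dP/dt = 0.02P has solution P(t) = P(0)e^(0.02t).
Substitute P(0) = 5000 and t = 23: P(23) = 5000 e^(0.46) ≈ 7920.


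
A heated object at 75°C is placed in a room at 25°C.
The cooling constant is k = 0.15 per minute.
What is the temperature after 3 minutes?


Newton's law: dT/dt = -k(T - T_a) has solution T(t) = T_a + (T₀ - T_a)e^(-kt).
Plug in T_a = 25, T₀ = 75, k = 0.15, t = 3: T(3) = 25 + (50)e^(-0.45) ≈ 56.9°C.


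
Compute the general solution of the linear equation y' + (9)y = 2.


P(x) = 9, Q(x) = 2; integrating factor μ = e^(9x).
(μ y)' = 2e^(9x) ⇒ μ y = (2/9)e^(9x) + C.
Divide by μ: y = 2/9 + Ce^(-9x).


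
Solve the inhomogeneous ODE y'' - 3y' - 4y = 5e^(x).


Characteristic roots of r² - 3r - 4 = 0 are -1, 4.
y_h = C₁e^(-x) + C₂e^(4x).
Forcing exponent 1 is not a characteristic root; try y_p = Ae^(x).
Substitute: A·(1 + (-3)·1 + (-4)) = A·-6 = 5, so A = -5/6.
General solution: y = C₁e^(-x) + C₂e^(4x) - (5/6)e^(x).


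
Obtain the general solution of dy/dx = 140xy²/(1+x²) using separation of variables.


Separate: dy/y² = 140x/(1+x²) dx.
Integrate LHS: ∫ dy/y² = -1/y.
Integrate RHS via u = 1+x²: 70ln(1+x²) + C.
Result: -1/y = 70ln(1+x²) + C.


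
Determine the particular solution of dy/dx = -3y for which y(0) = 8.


General solution of y' = -3y is y = Ce^(-3x).
Apply y(0) = 8: C = 8.
Particular solution: y = 8e^(-3x).


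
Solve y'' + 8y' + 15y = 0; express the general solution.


Characteristic equation: r² + 8r + 15 = 0.
Factor: (r + 3)(r + 5) = 0 ⇒ r = -3, -5 (distinct real).
General solution: y = C₁e^(-3x) + C₂e^(-5x).


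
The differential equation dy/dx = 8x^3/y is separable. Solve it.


Separate variables: y dy = 8x^3 dx.
Integrate both sides: y²/2 = 2x^4 + C₀.
Multiply by 2: y² = 4x^4 + C.


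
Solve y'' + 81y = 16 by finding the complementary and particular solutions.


Homogeneous part: r² + 81 = 0 ⇒ r = ±9i, so y_h = C₁cos(9x) + C₂sin(9x).
Try constant y_p = A; plug in: 81A = 16 ⇒ A = 16/81.
General solution: y = C₁cos(9x) + C₂sin(9x) + 16/81.


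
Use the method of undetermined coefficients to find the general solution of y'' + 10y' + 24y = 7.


Characteristic roots of r² + 10r + 24 = 0 are -4, -6.
y_h = C₁e^(-4x) + C₂e^(-6x).
Constant forcing; try y_p = A. Then 24A = 7 ⇒ A = 7/24.
General solution: y = C₁e^(-4x) + C₂e^(-6x) + 7/24.


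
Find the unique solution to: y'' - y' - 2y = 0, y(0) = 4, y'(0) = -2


Characteristic roots of r² - r - 2 = 0 are 2, -1.
General solution y = c₁ e^(2x) + c₂ e^(-x).
Apply y(0) = 4: c₁ + c₂ = 4. Apply y'(0) = -2: 2 c₁ - 1 c₂ = -2.
Solve: c₁ = 2/3, c₂ = 10/3.
Particular solution: y = (2/3)e^(2x) + (10/3)e^(-x).


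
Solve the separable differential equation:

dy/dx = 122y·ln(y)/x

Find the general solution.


Separate: dy/[y ln(y)] = 122 dx/x.
Substitute u = ln(y): du/u = 122 dx/x.
Integrate: ln|ln(y)| = 122ln|x| + C₀, hence ln(y) = C·x^122.


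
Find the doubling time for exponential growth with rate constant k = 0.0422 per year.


Exponential growth: P(t) = P₀ e^(0.0422t). Set P(t)/P₀ = 2: e^(0.0422t) = 2.
Solve: t = ln(2)/0.0422 ≈ 16.43 years.


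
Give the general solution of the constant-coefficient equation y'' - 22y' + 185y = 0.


Characteristic equation: r² - 22r + 185 = 0.
Discriminant is negative; roots r = 11 ± 8i (complex conjugate pair).
General solution uses e^(α x)(C₁ cos(β x) + C₂ sin(β x)): y = e^(11x)(C₁cos(8x) + C₂sin(8x)).


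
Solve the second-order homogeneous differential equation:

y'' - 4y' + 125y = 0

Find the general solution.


Characteristic equation: r² - 4r + 125 = 0.
Discriminant is negative; roots r = 2 ± 11i (complex conjugate pair).
General solution uses e^(α x)(C₁ cos(β x) + C₂ sin(β x)): y = e^(2x)(C₁cos(11x) + C₂sin(11x)).


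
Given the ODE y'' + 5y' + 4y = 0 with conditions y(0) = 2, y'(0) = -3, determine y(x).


Characteristic roots of r² + 5r + 4 = 0 are -1, -4.
General solution y = c₁ e^(-x) + c₂ e^(-4x).
Apply y(0) = 2: c₁ + c₂ = 2. Apply y'(0) = -3: -1 c₁ - 4 c₂ = -3.
Solve: c₁ = 5/3, c₂ = 1/3.
Particular solution: y = (5/3)e^(-x) + (1/3)e^(-4x).


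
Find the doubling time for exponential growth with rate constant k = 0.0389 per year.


Exponential growth: P(t) = P₀ e^(0.0389t). Set P(t)/P₀ = 2: e^(0.0389t) = 2.
Solve: t = ln(2)/0.0389 ≈ 17.82 years.


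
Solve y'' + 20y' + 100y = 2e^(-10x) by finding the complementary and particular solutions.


Characteristic polynomial (r + 10)² = 0; repeated root r = -10.
y_h = (C₁ + C₂x)e^(-10x). Forcing matches the repeated root (resonance), so try y_p = Ax² e^(-10x).
Substitute and solve for A: 2A = 2, so A = 1.
General solution: y = (C₁ + C₂x + x²)e^(-10x).


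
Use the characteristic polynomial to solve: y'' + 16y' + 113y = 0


Characteristic equation: r² + 16r + 113 = 0.
Discriminant is negative; roots r = -8 ± 7i (complex conjugate pair).
General solution uses e^(α x)(C₁ cos(β x) + C₂ sin(β x)): y = e^(-8x)(C₁cos(7x) + C₂sin(7x)).


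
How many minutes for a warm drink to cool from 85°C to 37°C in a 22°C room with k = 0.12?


From T(t) = T_a + (T₀ - T_a)e^(-kt), set T(t) = 37:
(37 - 22) / (85 - 22) = e^(-0.12t), so t = -ln(0.238)/0.12 ≈ 12.0 minutes.


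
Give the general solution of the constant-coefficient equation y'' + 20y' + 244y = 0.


Characteristic equation: r² + 20r + 244 = 0.
Discriminant is negative; roots r = -10 ± 12i (complex conjugate pair).
General solution uses e^(α x)(C₁ cos(β x) + C₂ sin(β x)): y = e^(-10x)(C₁cos(12x) + C₂sin(12x)).


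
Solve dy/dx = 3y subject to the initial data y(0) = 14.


General solution of y' = 3y is y = Ce^(3x).
Apply y(0) = 14: C = 14.
Particular solution: y = 14e^(3x).


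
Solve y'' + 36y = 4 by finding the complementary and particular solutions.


Homogeneous part: r² + 36 = 0 ⇒ r = ±6i, so y_h = C₁cos(6x) + C₂sin(6x).
Try constant y_p = A; plug in: 36A = 4 ⇒ A = 1/9.
General solution: y = C₁cos(6x) + C₂sin(6x) + 1/9.


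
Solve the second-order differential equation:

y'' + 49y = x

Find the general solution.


Homogeneous: r² + 49 = 0 ⇒ r = ±7i, y_h = C₁cos(7x) + C₂sin(7x).
Polynomial forcing; try y_p = Ax + B. Then y_p'' + 49 y_p = 49(Ax + B) = x, so B = 0 and A = 1/49.
General solution: y = C₁cos(7x) + C₂sin(7x) + (1/49)x.


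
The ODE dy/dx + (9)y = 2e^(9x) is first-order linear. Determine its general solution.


P(x) = 9 ⇒ μ = e^(9x).
(μ y)' = 2e^(18x) ⇒ μ y = (2/18)e^(18x) + C.
Divide by μ: y = (1/9)e^(9x) + Ce^(-9x).


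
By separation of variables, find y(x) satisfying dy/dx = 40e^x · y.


Separate variables: dy/y = 40e^x dx.
Integrate: ln|y| = 40e^x + C₀.
Exponentiate: y = Ce^(40e^x).


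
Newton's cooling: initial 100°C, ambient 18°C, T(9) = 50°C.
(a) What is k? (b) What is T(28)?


Newton's law: T(t) = T_a + (T₀ - T_a)e^(-kt).
(a) Use T(9) = 50: (50 - 18)/(100 - 18) = e^(-k·9), so k = -ln(0.390)/9 ≈ 0.1046.
(b) Apply k to t = 28: T(28) = 18 + (82)e^(-2.928) ≈ 22.4°C.


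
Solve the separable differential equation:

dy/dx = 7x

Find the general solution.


Integrate both sides with respect to x: y = ∫ 7x dx = (7/2)x^2 + C.


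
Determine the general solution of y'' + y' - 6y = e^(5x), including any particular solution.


Characteristic roots of r² + r - 6 = 0 are 2, -3.
y_h = C₁e^(2x) + C₂e^(-3x).
Forcing exponent 5 is not a characteristic root; try y_p = Ae^(5x).
Substitute: A·(25 + (1)·5 + (-6)) = A·24 = 1, so A = 1/24.
General solution: y = C₁e^(2x) + C₂e^(-3x) + (1/24)e^(5x).


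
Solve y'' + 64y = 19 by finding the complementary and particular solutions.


Homogeneous part: r² + 64 = 0 ⇒ r = ±8i, so y_h = C₁cos(8x) + C₂sin(8x).
Try constant y_p = A; plug in: 64A = 19 ⇒ A = 19/64.
General solution: y = C₁cos(8x) + C₂sin(8x) + 19/64.


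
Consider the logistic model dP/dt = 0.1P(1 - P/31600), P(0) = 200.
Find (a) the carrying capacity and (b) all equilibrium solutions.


Logistic ODE dP/dt = 0.1P(1 - P/31600) has equilibria where dP/dt = 0, i.e. P = 0 or P = 31600.
The coefficient (1 - P/K) = 0 when P = K, identifying K = 31600 as the carrying capacity.
(a) K = 31600; (b) equilibria P = 0 and P = 31600.


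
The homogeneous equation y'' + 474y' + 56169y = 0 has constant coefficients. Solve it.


Characteristic equation: r² + 474r + 56169 = 0, i.e. (r + 237)² = 0.
Repeated root r = -237; include an x factor for the second linearly independent solution.
General solution: y = (C₁ + C₂x)e^(-237x).


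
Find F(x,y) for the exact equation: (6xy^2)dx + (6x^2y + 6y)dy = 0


Check exactness: ∂M/∂y = 12xy and ∂N/∂x = 12xy; equal, so the equation is exact.
Integrate M with respect to x (treating y as constant): ∫M dx = 3x^2y^2 + h(y).
Differentiate w.r.t. y and set equal to N: the x-dependent terms already match, leaving h'(y) = 6y. Integrate: h(y) = 3y^2.
So F(x,y) = 3x^2y^2 + 3y^2.
General solution: 3x^2y^2 + 3y^2 = C.


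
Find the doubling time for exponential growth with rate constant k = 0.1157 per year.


Exponential growth: P(t) = P₀ e^(0.1157t). Set P(t)/P₀ = 2: e^(0.1157t) = 2.
Solve: t = ln(2)/0.1157 ≈ 5.99 years.


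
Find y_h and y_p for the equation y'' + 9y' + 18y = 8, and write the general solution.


Characteristic roots of r² + 9r + 18 = 0 are -3, -6.
y_h = C₁e^(-3x) + C₂e^(-6x).
Constant forcing; try y_p = A. Then 18A = 8 ⇒ A = 4/9.
General solution: y = C₁e^(-3x) + C₂e^(-6x) + 4/9.


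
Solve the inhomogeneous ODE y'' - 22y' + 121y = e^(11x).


Characteristic polynomial (r - 11)² = 0; repeated root r = 11.
y_h = (C₁ + C₂x)e^(11x). Forcing matches the repeated root (resonance), so try y_p = Ax² e^(11x).
Substitute and solve for A: 2A = 1, so A = 1/2.
General solution: y = (C₁ + C₂x + (1/2)x²)e^(11x).


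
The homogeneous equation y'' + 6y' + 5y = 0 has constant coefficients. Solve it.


Characteristic equation: r² + 6r + 5 = 0.
Factor: (r + 1)(r + 5) = 0 ⇒ r = -1, -5 (distinct real).
General solution: y = C₁e^(-x) + C₂e^(-5x).


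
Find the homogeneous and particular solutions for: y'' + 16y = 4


Homogeneous part: r² + 16 = 0 ⇒ r = ±4i, so y_h = C₁cos(4x) + C₂sin(4x).
Try constant y_p = A; plug in: 16A = 4 ⇒ A = 1/4.
General solution: y = C₁cos(4x) + C₂sin(4x) + 1/4.


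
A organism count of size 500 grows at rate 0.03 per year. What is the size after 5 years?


The ODE dP/dt = 0.03P has solution P(t) = P(0)e^(0.03t).
Substitute P(0) = 500 and t = 5: P(5) = 500 e^(0.15) ≈ 581.


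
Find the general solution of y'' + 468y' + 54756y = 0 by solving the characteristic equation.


Characteristic equation: r² + 468r + 54756 = 0, i.e. (r + 234)² = 0.
Repeated root r = -234; include an x factor for the second linearly independent solution.
General solution: y = (C₁ + C₂x)e^(-234x).


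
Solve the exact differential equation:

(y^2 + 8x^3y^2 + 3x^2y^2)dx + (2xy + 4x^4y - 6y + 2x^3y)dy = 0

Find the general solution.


Check exactness: ∂M/∂y = 2y + 16x^3y + 6x^2y and ∂N/∂x = 2y + 16x^3y + 6x^2y; equal, so the equation is exact.
Integrate M with respect to x (treating y as constant): ∫M dx = xy^2 + 2x^4y^2 + x^3y^2 + h(y).
Differentiate w.r.t. y and set equal to N: the x-dependent terms already match, leaving h'(y) = -6y. Integrate: h(y) = -3y^2.
So F(x,y) = xy^2 + 2x^4y^2 - 3y^2 + x^3y^2.
General solution: xy^2 + 2x^4y^2 - 3y^2 + x^3y^2 = C.


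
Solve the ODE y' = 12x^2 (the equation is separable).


Integrate both sides with respect to x: y = ∫ 12x^2 dx = 4x^3 + C.


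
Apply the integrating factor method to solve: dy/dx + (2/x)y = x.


P(x) = 2/x ⇒ μ = x^2.
(x^2 y)' = x^2·x^1 = x^3.
Integrate: x^2 y = x^4/(4) + C.
Solve for y: y = (1/4)x^2 + C/x^2.


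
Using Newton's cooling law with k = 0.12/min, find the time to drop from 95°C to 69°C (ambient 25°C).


From T(t) = T_a + (T₀ - T_a)e^(-kt), set T(t) = 69:
(69 - 25) / (95 - 25) = e^(-0.12t), so t = -ln(0.629)/0.12 ≈ 3.9 minutes.


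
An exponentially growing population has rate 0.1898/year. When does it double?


Exponential growth: P(t) = P₀ e^(0.1898t). Set P(t)/P₀ = 2: e^(0.1898t) = 2.
Solve: t = ln(2)/0.1898 ≈ 3.65 years.


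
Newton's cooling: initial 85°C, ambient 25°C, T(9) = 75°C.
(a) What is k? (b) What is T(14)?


Newton's law: T(t) = T_a + (T₀ - T_a)e^(-kt).
(a) Use T(9) = 75: (75 - 25)/(85 - 25) = e^(-k·9), so k = -ln(0.833)/9 ≈ 0.0203.
(b) Apply k to t = 14: T(14) = 25 + (60)e^(-0.284) ≈ 70.2°C.


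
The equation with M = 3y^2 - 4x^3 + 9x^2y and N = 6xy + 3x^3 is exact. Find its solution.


Check exactness: ∂M/∂y = 6y + 9x^2 and ∂N/∂x = 6y + 9x^2; equal, so the equation is exact.
Integrate M with respect to x (treating y as constant): ∫M dx = 3xy^2 - x^4 + 3x^3y + h(y).
Differentiate w.r.t. y and set equal to N: all terms match, so h'(y) = 0 and h is a constant absorbed into C.
General solution: 3xy^2 - x^4 + 3x^3y = C.


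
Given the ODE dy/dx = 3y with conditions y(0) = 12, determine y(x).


General solution of y' = 3y is y = Ce^(3x).
Apply y(0) = 12: C = 12.
Particular solution: y = 12e^(3x).


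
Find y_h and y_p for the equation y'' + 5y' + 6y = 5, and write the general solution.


Characteristic roots of r² + 5r + 6 = 0 are -2, -3.
y_h = C₁e^(-2x) + C₂e^(-3x).
Constant forcing; try y_p = A. Then 6A = 5 ⇒ A = 5/6.
General solution: y = C₁e^(-2x) + C₂e^(-3x) + 5/6.


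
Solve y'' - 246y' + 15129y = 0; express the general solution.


Characteristic equation: r² - 246r + 15129 = 0, i.e. (r - 123)² = 0.
Repeated root r = 123; include an x factor for the second linearly independent solution.
General solution: y = (C₁ + C₂x)e^(123x).


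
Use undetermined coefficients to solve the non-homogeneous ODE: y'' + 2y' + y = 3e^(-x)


Characteristic polynomial (r + 1)² = 0; repeated root r = -1.
y_h = (C₁ + C₂x)e^(-x). Forcing matches the repeated root (resonance), so try y_p = Ax² e^(-x).
Substitute and solve for A: 2A = 3, so A = 3/2.
General solution: y = (C₁ + C₂x + (3/2)x²)e^(-x).


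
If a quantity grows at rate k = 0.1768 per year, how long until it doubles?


Exponential growth: P(t) = P₀ e^(0.1768t). Set P(t)/P₀ = 2: e^(0.1768t) = 2.
Solve: t = ln(2)/0.1768 ≈ 3.92 years.


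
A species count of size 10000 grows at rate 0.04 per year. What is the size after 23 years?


The ODE dP/dt = 0.04P has solution P(t) = P(0)e^(0.04t).
Substitute P(0) = 10000 and t = 23: P(23) = 10000 e^(0.92) ≈ 25093.


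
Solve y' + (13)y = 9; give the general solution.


P(x) = 13, Q(x) = 9; integrating factor μ = e^(13x).
(μ y)' = 9e^(13x) ⇒ μ y = (9/13)e^(13x) + C.
Divide by μ: y = 9/13 + Ce^(-13x).


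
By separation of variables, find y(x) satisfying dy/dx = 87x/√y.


Separate: √y dy = 87x dx.
Integrate: (2/3)y^(3/2) = (87/2)x² + C.


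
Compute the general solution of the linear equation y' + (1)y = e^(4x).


P(x) = 1 ⇒ μ = e^(x).
(μ y)' = e^(5x) ⇒ μ y = e^(5x)/5 + C.
Divide by μ: y = (1/5)e^(4x) + Ce^(-x).


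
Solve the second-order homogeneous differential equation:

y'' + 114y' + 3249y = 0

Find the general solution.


Characteristic equation: r² + 114r + 3249 = 0, i.e. (r + 57)² = 0.
Repeated root r = -57; include an x factor for the second linearly independent solution.
General solution: y = (C₁ + C₂x)e^(-57x).


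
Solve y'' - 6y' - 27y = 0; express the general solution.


Characteristic equation: r² - 6r - 27 = 0.
Factor: (r + 3)(r - 9) = 0 ⇒ r = -3, 9 (distinct real).
General solution: y = C₁e^(-3x) + C₂e^(9x).


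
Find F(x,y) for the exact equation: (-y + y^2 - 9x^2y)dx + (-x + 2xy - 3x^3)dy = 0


Check exactness: ∂M/∂y = -1 + 2y - 9x^2 and ∂N/∂x = -1 + 2y - 9x^2; equal, so the equation is exact.
Integrate M with respect to x (treating y as constant): ∫M dx = -xy + xy^2 - 3x^3y + h(y).
Differentiate w.r.t. y and set equal to N: all terms match, so h'(y) = 0 and h is a constant absorbed into C.
General solution: -xy + xy^2 - 3x^3y = C.


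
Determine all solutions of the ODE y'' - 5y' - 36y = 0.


Characteristic equation: r² - 5r - 36 = 0.
Factor: (r + 4)(r - 9) = 0 ⇒ r = -4, 9 (distinct real).
General solution: y = C₁e^(-4x) + C₂e^(9x).


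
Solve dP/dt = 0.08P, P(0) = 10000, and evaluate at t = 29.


The ODE dP/dt = 0.08P has solution P(t) = P(0)e^(0.08t).
Substitute P(0) = 10000 and t = 29: P(29) = 10000 e^(2.32) ≈ 101757.


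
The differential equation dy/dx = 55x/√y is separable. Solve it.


Separate: √y dy = 55x dx.
Integrate: (2/3)y^(3/2) = (55/2)x² + C.


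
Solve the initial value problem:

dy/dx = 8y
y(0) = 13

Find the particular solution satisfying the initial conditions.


General solution of y' = 8y is y = Ce^(8x).
Apply y(0) = 13: C = 13.
Particular solution: y = 13e^(8x).


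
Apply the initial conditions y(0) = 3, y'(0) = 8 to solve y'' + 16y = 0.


Characteristic roots of r² + 16 = 0 are ±4i, so y = C₁cos(4x) + C₂sin(4x).
Apply y(0) = 3: C₁ = 3. Differentiate and apply y'(0) = 8: 4·C₂ = 8, so C₂ = 2.
Particular solution: y = 3cos(4x) + 2sin(4x).


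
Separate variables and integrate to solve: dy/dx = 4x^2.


Integrate both sides with respect to x: y = ∫ 4x^2 dx = (4/3)x^3 + C.


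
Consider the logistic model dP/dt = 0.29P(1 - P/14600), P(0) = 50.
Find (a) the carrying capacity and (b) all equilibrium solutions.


Logistic ODE dP/dt = 0.29P(1 - P/14600) has equilibria where dP/dt = 0, i.e. P = 0 or P = 14600.
The coefficient (1 - P/K) = 0 when P = K, identifying K = 14600 as the carrying capacity.
(a) K = 14600; (b) equilibria P = 0 and P = 14600.


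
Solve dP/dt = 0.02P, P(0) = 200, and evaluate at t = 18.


The ODE dP/dt = 0.02P has solution P(t) = P(0)e^(0.02t).
Substitute P(0) = 200 and t = 18: P(18) = 200 e^(0.36) ≈ 287.


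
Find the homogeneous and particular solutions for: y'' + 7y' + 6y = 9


Characteristic roots of r² + 7r + 6 = 0 are -1, -6.
y_h = C₁e^(-x) + C₂e^(-6x).
Constant forcing; try y_p = A. Then 6A = 9 ⇒ A = 3/2.
General solution: y = C₁e^(-x) + C₂e^(-6x) + 3/2.


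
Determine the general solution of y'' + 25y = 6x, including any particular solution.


Homogeneous: r² + 25 = 0 ⇒ r = ±5i, y_h = C₁cos(5x) + C₂sin(5x).
Polynomial forcing; try y_p = Ax + B. Then y_p'' + 25 y_p = 25(Ax + B) = 6x, so B = 0 and A = 6/25.
General solution: y = C₁cos(5x) + C₂sin(5x) + (6/25)x.


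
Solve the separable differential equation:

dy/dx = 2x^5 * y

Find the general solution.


Separate variables: dy/y = 2x^5 dx.
Integrate: ln|y| = (1/3)x^6 + C₀.
Exponentiate: y = Ce^((1/3)x^6).


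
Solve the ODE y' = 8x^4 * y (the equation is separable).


Separate variables: dy/y = 8x^4 dx.
Integrate: ln|y| = (8/5)x^5 + C₀.
Exponentiate: y = Ce^((8/5)x^5).


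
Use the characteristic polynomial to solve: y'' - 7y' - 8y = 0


Characteristic equation: r² - 7r - 8 = 0.
Factor: (r + 1)(r - 8) = 0 ⇒ r = -1, 8 (distinct real).
General solution: y = C₁e^(-x) + C₂e^(8x).


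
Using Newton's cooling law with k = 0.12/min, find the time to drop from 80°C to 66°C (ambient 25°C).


From T(t) = T_a + (T₀ - T_a)e^(-kt), set T(t) = 66:
(66 - 25) / (80 - 25) = e^(-0.12t), so t = -ln(0.745)/0.12 ≈ 2.4 minutes.


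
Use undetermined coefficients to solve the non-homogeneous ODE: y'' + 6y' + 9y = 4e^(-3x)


Characteristic polynomial (r + 3)² = 0; repeated root r = -3.
y_h = (C₁ + C₂x)e^(-3x). Forcing matches the repeated root (resonance), so try y_p = Ax² e^(-3x).
Substitute and solve for A: 2A = 4, so A = 2.
General solution: y = (C₁ + C₂x + 2x²)e^(-3x).


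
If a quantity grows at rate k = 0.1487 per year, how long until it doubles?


Exponential growth: P(t) = P₀ e^(0.1487t). Set P(t)/P₀ = 2: e^(0.1487t) = 2.
Solve: t = ln(2)/0.1487 ≈ 4.66 years.


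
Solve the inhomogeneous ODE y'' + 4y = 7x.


Homogeneous: r² + 4 = 0 ⇒ r = ±2i, y_h = C₁cos(2x) + C₂sin(2x).
Polynomial forcing; try y_p = Ax + B. Then y_p'' + 4 y_p = 4(Ax + B) = 7x, so B = 0 and A = 7/4.
General solution: y = C₁cos(2x) + C₂sin(2x) + (7/4)x.


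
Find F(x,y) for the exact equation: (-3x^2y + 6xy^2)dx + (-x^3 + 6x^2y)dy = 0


Check exactness: ∂M/∂y = -3x^2 + 12xy and ∂N/∂x = -3x^2 + 12xy; equal, so the equation is exact.
Integrate M with respect to x (treating y as constant): ∫M dx = -x^3y + 3x^2y^2 + h(y).
Differentiate w.r.t. y and set equal to N: all terms match, so h'(y) = 0 and h is a constant absorbed into C.
General solution: -x^3y + 3x^2y^2 = C.


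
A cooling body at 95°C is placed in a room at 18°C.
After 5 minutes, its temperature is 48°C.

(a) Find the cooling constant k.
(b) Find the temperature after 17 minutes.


Newton's law: T(t) = T_a + (T₀ - T_a)e^(-kt).
(a) Use T(5) = 48: (48 - 18)/(95 - 18) = e^(-k·5), so k = -ln(0.390)/5 ≈ 0.1885.
(b) Apply k to t = 17: T(17) = 18 + (77)e^(-3.205) ≈ 21.1°C.


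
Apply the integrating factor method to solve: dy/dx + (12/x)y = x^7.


P(x) = 12/x ⇒ μ = x^12.
(x^12 y)' = x^19 ⇒ x^12 y = x^20/(20) + C.
Solve for y: y = (1/20)x^8 + C/x^12.


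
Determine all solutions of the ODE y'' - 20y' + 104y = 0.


Characteristic equation: r² - 20r + 104 = 0.
Discriminant is negative; roots r = 10 ± 2i (complex conjugate pair).
General solution uses e^(α x)(C₁ cos(β x) + C₂ sin(β x)): y = e^(10x)(C₁cos(2x) + C₂sin(2x)).


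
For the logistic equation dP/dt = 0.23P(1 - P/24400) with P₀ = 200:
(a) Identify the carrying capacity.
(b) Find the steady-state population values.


Logistic ODE dP/dt = 0.23P(1 - P/24400) has equilibria where dP/dt = 0, i.e. P = 0 or P = 24400.
The coefficient (1 - P/K) = 0 when P = K, identifying K = 24400 as the carrying capacity.
(a) K = 24400; (b) equilibria P = 0 and P = 24400.


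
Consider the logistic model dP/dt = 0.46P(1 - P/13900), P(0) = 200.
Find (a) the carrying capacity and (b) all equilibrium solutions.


Logistic ODE dP/dt = 0.46P(1 - P/13900) has equilibria where dP/dt = 0, i.e. P = 0 or P = 13900.
The coefficient (1 - P/K) = 0 when P = K, identifying K = 13900 as the carrying capacity.
(a) K = 13900; (b) equilibria P = 0 and P = 13900.


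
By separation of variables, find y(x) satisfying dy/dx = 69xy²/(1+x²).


Separate: dy/y² = 69x/(1+x²) dx.
Integrate LHS: ∫ dy/y² = -1/y.
Integrate RHS via u = 1+x²: (69/2)ln(1+x²) + C.
Result: -1/y = (69/2)ln(1+x²) + C.


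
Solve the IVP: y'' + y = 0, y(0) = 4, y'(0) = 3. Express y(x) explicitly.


Characteristic roots of r² + 1 = 0 are ±1i, so y = C₁cos(x) + C₂sin(x).
Apply y(0) = 4: C₁ = 4. Differentiate and apply y'(0) = 3: 1·C₂ = 3, so C₂ = 3.
Particular solution: y = 4cos(x) + 3sin(x).


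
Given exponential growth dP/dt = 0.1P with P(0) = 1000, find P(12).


The ODE dP/dt = 0.1P has solution P(t) = P(0)e^(0.1t).
Substitute P(0) = 1000 and t = 12: P(12) = 1000 e^(1.20) ≈ 3320.


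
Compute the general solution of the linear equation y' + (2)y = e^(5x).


P(x) = 2 ⇒ μ = e^(2x).
(μ y)' = e^(7x) ⇒ μ y = e^(7x)/7 + C.
Divide by μ: y = (1/7)e^(5x) + Ce^(-2x).


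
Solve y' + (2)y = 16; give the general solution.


P(x) = 2, Q(x) = 16; integrating factor μ = e^(2x).
(μ y)' = 16e^(2x) ⇒ μ y = 8e^(2x) + C.
Divide by μ: y = 8 + Ce^(-2x).


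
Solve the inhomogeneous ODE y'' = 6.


Characteristic polynomial (r - 0)² = 0; repeated root r = 0.
y_h = (C₁ + C₂x). Forcing matches the repeated root (resonance), so try y_p = Ax².
Substitute and solve for A: 2A = 6, so A = 3.
General solution: y = C₁ + C₂x + 3x².


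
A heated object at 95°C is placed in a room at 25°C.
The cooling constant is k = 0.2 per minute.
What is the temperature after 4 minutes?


Newton's law: dT/dt = -k(T - T_a) has solution T(t) = T_a + (T₀ - T_a)e^(-kt).
Plug in T_a = 25, T₀ = 95, k = 0.2, t = 4: T(4) = 25 + (70)e^(-0.80) ≈ 56.5°C.
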